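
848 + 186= 1034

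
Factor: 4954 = 2^1*2477^1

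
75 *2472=185400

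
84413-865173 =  - 780760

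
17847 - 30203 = -12356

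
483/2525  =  483/2525 = 0.19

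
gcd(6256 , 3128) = 3128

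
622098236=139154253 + 482943983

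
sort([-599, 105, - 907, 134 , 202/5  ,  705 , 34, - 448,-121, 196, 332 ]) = [ - 907, - 599, - 448, - 121,  34, 202/5, 105, 134, 196,332, 705]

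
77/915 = 77/915 = 0.08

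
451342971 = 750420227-299077256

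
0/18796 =0=0.00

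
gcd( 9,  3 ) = 3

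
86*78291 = 6733026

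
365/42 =365/42  =  8.69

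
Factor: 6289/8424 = 2^(-3 )*3^(  -  4 )*13^(  -  1 )*19^1 * 331^1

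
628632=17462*36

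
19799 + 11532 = 31331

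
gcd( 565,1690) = 5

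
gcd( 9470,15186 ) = 2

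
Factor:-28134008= -2^3*7^1 * 502393^1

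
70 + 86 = 156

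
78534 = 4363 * 18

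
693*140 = 97020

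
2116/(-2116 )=  -  1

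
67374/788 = 171/2 = 85.50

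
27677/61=27677/61  =  453.72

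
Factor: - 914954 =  - 2^1*43^1*10639^1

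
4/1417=4/1417 = 0.00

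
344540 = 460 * 749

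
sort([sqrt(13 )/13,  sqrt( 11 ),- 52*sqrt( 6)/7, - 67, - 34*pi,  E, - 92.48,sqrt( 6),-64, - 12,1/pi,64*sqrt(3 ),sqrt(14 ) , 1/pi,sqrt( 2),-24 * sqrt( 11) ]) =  [ - 34*pi,  -  92.48 , - 24*sqrt(11 ), - 67 ,-64 , - 52*sqrt ( 6)/7 , - 12,sqrt( 13 ) /13,1/pi, 1/pi,  sqrt( 2), sqrt(6) , E, sqrt(11), sqrt(14),64*sqrt( 3 )]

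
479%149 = 32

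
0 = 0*776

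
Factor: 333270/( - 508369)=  - 2^1*3^2  *  5^1*7^1*31^( - 2)= - 630/961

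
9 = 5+4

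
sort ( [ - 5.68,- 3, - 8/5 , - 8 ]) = [ - 8, - 5.68, - 3,- 8/5]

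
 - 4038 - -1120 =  - 2918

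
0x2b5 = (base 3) 221200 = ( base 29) NQ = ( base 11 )580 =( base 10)693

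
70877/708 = 70877/708 = 100.11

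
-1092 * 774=-845208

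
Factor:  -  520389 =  - 3^2*67^1*863^1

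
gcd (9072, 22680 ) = 4536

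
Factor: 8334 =2^1*3^2*463^1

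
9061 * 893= 8091473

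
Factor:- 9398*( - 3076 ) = 28908248 = 2^3*37^1*127^1*769^1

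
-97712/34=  - 48856/17 = -2873.88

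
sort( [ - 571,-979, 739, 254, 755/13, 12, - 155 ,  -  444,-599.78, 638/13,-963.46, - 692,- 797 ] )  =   [ - 979,-963.46, - 797, - 692, - 599.78, -571, - 444,-155, 12,638/13, 755/13, 254,739 ] 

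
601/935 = 601/935 = 0.64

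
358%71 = 3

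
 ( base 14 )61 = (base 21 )41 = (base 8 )125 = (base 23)3g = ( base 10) 85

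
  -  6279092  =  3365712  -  9644804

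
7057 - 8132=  - 1075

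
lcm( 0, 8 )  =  0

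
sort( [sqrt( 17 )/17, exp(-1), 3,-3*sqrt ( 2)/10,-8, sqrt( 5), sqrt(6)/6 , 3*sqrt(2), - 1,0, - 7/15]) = [ - 8, - 1,-7/15, - 3*sqrt( 2 ) /10, 0, sqrt( 17)/17, exp( -1),sqrt( 6)/6, sqrt(5),  3, 3*sqrt(2 )]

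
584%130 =64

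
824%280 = 264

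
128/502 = 64/251 = 0.25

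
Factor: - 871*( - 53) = 13^1*53^1*67^1=   46163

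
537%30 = 27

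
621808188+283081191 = 904889379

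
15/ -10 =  - 2  +  1/2 = - 1.50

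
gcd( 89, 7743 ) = 89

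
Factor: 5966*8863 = 52876658= 2^1 * 19^1 * 157^1*8863^1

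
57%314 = 57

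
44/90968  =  11/22742 = 0.00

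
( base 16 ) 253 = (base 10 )595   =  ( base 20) 19f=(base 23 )12k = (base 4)21103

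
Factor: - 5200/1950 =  - 2^3*3^(-1) = -8/3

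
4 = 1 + 3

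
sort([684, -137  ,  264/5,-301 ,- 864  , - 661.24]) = [  -  864,-661.24,-301, - 137, 264/5,684 ] 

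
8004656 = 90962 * 88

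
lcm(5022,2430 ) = 75330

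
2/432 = 1/216= 0.00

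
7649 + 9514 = 17163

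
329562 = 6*54927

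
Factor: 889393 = 53^1*97^1*173^1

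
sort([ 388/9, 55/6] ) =[55/6, 388/9]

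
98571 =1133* 87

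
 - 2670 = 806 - 3476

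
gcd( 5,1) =1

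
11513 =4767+6746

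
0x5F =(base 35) 2p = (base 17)5a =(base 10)95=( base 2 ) 1011111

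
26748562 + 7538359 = 34286921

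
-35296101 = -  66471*531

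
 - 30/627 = - 1  +  199/209 = - 0.05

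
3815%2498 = 1317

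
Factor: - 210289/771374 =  - 2^( - 1)*223^1 * 409^( - 1 ) = - 223/818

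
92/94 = 46/47 = 0.98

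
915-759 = 156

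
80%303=80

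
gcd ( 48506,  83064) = 2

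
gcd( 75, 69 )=3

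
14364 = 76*189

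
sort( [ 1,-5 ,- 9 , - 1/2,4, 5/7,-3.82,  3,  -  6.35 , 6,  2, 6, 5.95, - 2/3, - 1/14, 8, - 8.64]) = [ - 9, - 8.64, - 6.35, - 5, - 3.82, - 2/3, - 1/2, - 1/14, 5/7, 1, 2,3,4, 5.95, 6, 6, 8 ]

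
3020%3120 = 3020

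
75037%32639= 9759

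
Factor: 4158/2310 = 3^2 * 5^(-1) = 9/5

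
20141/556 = 36 + 125/556 = 36.22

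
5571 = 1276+4295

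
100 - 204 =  - 104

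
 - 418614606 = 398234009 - 816848615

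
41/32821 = 41/32821 = 0.00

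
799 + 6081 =6880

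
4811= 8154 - 3343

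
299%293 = 6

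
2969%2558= 411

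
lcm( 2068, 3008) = 33088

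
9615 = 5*1923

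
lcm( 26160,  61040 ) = 183120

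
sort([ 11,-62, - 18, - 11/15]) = [ - 62,-18, - 11/15, 11]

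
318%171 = 147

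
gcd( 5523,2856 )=21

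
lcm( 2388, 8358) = 16716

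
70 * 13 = 910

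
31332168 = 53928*581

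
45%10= 5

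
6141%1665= 1146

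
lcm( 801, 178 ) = 1602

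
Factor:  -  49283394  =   - 2^1*3^1*41^1 * 89^1*2251^1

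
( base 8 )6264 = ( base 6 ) 23020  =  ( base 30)3ic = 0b110010110100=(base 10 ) 3252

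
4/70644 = 1/17661=0.00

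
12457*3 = 37371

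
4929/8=616 + 1/8 = 616.12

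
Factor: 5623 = 5623^1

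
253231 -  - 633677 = 886908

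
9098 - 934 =8164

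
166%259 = 166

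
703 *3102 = 2180706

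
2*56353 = 112706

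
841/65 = 841/65 = 12.94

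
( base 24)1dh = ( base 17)324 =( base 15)405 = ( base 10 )905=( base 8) 1611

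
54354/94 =578  +  11/47 = 578.23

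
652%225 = 202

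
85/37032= 85/37032 = 0.00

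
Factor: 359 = 359^1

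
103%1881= 103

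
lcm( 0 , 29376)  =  0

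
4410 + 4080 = 8490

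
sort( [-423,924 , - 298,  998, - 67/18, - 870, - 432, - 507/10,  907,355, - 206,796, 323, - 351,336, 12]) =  [  -  870 , -432 , - 423 , - 351, - 298, - 206, - 507/10 , - 67/18, 12, 323,336,355,796, 907,924,998]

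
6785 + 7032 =13817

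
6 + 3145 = 3151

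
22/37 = 22/37 = 0.59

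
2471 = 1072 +1399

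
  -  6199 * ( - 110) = 681890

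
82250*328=26978000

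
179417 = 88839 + 90578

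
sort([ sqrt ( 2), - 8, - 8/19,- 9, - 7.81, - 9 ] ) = [ - 9,-9, - 8,-7.81, - 8/19, sqrt ( 2 ) ]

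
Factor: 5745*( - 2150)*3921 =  - 2^1*3^2*5^3*43^1*383^1*1307^1 = - 48431211750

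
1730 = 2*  865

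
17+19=36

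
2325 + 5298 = 7623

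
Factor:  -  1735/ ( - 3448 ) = 2^ ( - 3 )*5^1* 347^1*431^( - 1 )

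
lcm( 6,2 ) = 6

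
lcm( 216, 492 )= 8856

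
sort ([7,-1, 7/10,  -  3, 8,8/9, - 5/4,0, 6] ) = [ -3, - 5/4, - 1, 0, 7/10, 8/9,6,  7, 8]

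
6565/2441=2 + 1683/2441 = 2.69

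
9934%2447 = 146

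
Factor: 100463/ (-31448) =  - 2^( - 3)*11^1*3931^( - 1) * 9133^1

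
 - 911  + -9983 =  - 10894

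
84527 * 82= 6931214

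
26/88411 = 26/88411 = 0.00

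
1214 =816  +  398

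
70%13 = 5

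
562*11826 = 6646212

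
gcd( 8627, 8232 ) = 1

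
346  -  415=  - 69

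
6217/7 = 6217/7 = 888.14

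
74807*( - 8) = - 598456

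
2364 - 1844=520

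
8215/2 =4107+1/2 = 4107.50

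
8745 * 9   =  78705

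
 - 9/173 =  - 1 + 164/173 = -0.05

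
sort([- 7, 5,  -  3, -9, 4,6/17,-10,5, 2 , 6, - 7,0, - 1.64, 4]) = [- 10, - 9, - 7 , - 7, - 3,-1.64 , 0, 6/17,2, 4, 4 , 5,5,6 ] 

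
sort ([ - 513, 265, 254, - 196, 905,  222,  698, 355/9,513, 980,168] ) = [ - 513, - 196,355/9,  168,222, 254, 265, 513,698, 905, 980] 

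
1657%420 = 397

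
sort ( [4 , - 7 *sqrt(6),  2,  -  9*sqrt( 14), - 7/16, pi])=[-9*sqrt( 14),-7*sqrt (6), - 7/16,2,pi, 4]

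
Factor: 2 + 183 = 5^1*37^1 =185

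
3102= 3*1034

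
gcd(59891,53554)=1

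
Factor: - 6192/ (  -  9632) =2^(-1 )*3^2*7^( - 1 ) = 9/14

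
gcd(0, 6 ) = 6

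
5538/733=7+407/733 = 7.56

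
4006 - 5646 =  - 1640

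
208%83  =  42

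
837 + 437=1274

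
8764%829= 474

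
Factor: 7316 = 2^2 * 31^1* 59^1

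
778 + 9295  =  10073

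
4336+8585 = 12921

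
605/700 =121/140 = 0.86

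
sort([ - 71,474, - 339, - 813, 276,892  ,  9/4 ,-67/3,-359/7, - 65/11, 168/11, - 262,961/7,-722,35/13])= [  -  813, - 722,-339,- 262, - 71, -359/7,-67/3, - 65/11,9/4,35/13 , 168/11, 961/7, 276,474,892 ] 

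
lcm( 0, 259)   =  0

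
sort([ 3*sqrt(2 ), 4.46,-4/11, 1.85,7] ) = [  -  4/11, 1.85, 3*sqrt(2),4.46,7] 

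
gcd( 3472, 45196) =4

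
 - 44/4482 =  - 22/2241 = -0.01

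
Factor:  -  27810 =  - 2^1*3^3*5^1*103^1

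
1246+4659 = 5905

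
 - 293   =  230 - 523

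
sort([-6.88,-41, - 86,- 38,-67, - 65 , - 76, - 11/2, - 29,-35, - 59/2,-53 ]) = [ - 86, - 76,-67,  -  65, - 53, - 41, -38, - 35, -59/2,-29,-6.88, - 11/2 ]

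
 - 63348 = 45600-108948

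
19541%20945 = 19541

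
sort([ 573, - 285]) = [- 285, 573 ] 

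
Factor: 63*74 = 2^1*3^2 * 7^1 *37^1 =4662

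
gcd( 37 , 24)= 1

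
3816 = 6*636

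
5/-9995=-1/1999 = -0.00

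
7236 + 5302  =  12538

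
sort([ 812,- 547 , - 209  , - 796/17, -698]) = [  -  698,-547,  -  209,- 796/17,  812]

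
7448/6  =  1241 + 1/3 = 1241.33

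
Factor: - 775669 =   -  775669^1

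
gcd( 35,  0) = 35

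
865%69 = 37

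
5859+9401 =15260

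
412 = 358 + 54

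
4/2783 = 4/2783 = 0.00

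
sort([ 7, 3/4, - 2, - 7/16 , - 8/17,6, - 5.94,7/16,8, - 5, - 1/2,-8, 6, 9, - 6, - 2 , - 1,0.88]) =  [  -  8  , - 6, - 5.94,  -  5, - 2  , - 2, - 1, - 1/2, - 8/17,-7/16,7/16,3/4, 0.88,6,6,7,8,  9]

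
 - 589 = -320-269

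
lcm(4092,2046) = 4092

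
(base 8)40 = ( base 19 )1D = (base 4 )200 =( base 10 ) 32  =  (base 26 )16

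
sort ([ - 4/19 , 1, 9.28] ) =[  -  4/19 , 1,9.28] 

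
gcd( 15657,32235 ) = 921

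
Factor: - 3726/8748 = -2^( - 1 )*3^( - 3)* 23^1 = - 23/54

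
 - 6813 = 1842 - 8655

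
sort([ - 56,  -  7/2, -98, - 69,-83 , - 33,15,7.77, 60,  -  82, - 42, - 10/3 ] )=[ - 98, - 83, - 82, - 69,- 56, - 42, - 33, -7/2,-10/3,  7.77,15,60 ] 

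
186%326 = 186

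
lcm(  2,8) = 8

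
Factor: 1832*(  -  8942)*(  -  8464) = 138655081216 = 2^8*17^1*23^2*229^1*263^1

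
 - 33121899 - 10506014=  - 43627913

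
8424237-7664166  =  760071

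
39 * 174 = 6786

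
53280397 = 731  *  72887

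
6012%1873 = 393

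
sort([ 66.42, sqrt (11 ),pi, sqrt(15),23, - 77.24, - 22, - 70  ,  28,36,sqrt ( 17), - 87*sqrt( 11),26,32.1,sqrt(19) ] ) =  [ - 87*sqrt( 11),  -  77.24, - 70,- 22, pi,sqrt(11 ) , sqrt(15 ), sqrt(17 ), sqrt(19 ),23, 26,28,32.1,36 , 66.42] 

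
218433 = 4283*51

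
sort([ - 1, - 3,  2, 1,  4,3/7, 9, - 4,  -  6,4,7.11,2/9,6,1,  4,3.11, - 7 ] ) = [ - 7, - 6, - 4, - 3, - 1,2/9, 3/7, 1, 1, 2,3.11,4,4, 4, 6 , 7.11,9] 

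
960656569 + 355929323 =1316585892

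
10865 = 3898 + 6967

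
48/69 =16/23 = 0.70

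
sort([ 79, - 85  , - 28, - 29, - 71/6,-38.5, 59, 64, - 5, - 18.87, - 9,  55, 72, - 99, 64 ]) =[ - 99, - 85, - 38.5,-29,  -  28, - 18.87,-71/6,- 9 , - 5, 55, 59, 64,64, 72, 79]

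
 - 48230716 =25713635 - 73944351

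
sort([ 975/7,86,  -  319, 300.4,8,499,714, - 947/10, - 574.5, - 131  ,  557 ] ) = [ - 574.5, - 319, - 131, - 947/10, 8, 86,975/7, 300.4,  499,557, 714]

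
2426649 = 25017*97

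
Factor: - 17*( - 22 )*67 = 25058 = 2^1*11^1*17^1*67^1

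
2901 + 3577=6478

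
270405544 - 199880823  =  70524721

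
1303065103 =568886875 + 734178228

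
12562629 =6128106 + 6434523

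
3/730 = 3/730 =0.00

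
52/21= 2 + 10/21 = 2.48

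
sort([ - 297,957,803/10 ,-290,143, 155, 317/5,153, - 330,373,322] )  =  [-330,- 297, - 290,317/5, 803/10, 143,  153, 155, 322,373,957]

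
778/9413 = 778/9413 = 0.08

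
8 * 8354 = 66832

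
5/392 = 5/392=0.01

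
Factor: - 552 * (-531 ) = 2^3*3^3*23^1*59^1=293112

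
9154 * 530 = 4851620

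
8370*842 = 7047540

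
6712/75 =89 + 37/75  =  89.49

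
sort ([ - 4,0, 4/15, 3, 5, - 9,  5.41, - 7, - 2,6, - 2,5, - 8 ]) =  [ - 9, - 8, - 7, - 4, - 2, - 2, 0, 4/15, 3,5, 5,5.41, 6]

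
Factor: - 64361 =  - 11^1* 5851^1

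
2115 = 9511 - 7396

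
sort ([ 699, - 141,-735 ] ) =[ - 735, - 141,699]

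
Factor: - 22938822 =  - 2^1*3^3*31^1*71^1*193^1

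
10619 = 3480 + 7139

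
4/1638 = 2/819 = 0.00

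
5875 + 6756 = 12631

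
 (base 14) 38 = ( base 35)1f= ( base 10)50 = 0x32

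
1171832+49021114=50192946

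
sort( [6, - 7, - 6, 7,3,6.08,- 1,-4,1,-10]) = [- 10, - 7, -6, - 4, - 1,1,3,6 , 6.08,7 ] 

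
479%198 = 83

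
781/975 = 781/975 = 0.80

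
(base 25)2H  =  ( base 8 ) 103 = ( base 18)3d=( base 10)67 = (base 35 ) 1W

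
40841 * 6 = 245046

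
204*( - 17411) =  - 3551844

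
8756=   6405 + 2351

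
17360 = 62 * 280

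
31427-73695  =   - 42268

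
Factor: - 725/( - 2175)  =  3^( -1) = 1/3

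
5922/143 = 5922/143 =41.41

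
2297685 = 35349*65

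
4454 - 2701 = 1753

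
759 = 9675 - 8916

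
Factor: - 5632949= - 7^1 *19^1*41^1*1033^1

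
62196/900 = 69 + 8/75 = 69.11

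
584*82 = 47888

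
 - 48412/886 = - 24206/443= - 54.64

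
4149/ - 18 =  - 461/2 = - 230.50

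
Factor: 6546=2^1 * 3^1*1091^1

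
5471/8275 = 5471/8275 = 0.66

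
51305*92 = 4720060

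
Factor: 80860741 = 13^1*31^1*283^1 * 709^1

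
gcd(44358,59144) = 14786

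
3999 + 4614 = 8613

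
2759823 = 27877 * 99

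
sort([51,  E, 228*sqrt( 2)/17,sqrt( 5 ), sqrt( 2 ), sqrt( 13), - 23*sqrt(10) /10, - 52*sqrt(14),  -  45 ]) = [ - 52*sqrt( 14 ), - 45, - 23*sqrt ( 10)/10, sqrt (2), sqrt( 5), E, sqrt( 13), 228*sqrt ( 2 ) /17, 51]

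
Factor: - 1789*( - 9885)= 3^1*5^1*659^1*1789^1 = 17684265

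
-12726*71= - 903546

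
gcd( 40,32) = 8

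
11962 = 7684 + 4278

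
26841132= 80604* 333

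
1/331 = 1/331 = 0.00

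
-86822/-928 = 43411/464 = 93.56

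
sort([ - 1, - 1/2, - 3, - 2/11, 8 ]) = [-3,  -  1, - 1/2, - 2/11,8 ] 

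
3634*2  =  7268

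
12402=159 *78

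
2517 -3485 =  - 968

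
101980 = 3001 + 98979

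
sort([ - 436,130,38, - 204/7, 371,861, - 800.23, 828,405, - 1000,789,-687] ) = [ - 1000, - 800.23, - 687, - 436, - 204/7, 38,130 , 371,405,789, 828, 861]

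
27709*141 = 3906969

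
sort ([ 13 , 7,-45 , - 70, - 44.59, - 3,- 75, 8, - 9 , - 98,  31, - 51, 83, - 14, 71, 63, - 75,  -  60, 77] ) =[ - 98, -75, - 75,  -  70, - 60, - 51, - 45, - 44.59, - 14, - 9,  -  3, 7,8,13, 31, 63, 71,77,83]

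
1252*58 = 72616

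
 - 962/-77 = 962/77 = 12.49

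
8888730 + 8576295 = 17465025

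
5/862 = 5/862 = 0.01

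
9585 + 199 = 9784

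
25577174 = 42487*602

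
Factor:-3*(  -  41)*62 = 2^1* 3^1*31^1*41^1 = 7626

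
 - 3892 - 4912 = -8804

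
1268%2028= 1268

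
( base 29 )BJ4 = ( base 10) 9806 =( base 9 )14405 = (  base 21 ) 114K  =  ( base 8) 23116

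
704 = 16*44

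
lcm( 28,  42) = 84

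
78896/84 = 939  +  5/21 = 939.24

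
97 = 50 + 47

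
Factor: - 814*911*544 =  - 2^6 * 11^1*17^1*37^1*911^1 = - 403405376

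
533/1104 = 533/1104 = 0.48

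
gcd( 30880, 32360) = 40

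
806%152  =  46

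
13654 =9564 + 4090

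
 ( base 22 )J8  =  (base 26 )GA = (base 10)426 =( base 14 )226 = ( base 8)652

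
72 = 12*6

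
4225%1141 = 802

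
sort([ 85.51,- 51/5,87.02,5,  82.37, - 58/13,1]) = [  -  51/5, - 58/13 , 1, 5,82.37,85.51,87.02]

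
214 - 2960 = -2746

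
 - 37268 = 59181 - 96449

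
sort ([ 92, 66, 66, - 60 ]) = [ - 60,66,  66,92]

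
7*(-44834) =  - 313838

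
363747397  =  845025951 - 481278554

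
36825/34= 1083 + 3/34 = 1083.09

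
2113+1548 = 3661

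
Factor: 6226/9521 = 2^1*11^1*283^1  *9521^ ( - 1)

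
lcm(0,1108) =0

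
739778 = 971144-231366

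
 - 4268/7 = -610+2/7 = -609.71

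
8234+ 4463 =12697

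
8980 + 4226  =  13206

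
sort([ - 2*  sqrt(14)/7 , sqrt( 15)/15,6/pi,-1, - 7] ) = [ - 7,  -  2*sqrt( 14 )/7, - 1,sqrt(15)/15,6/pi]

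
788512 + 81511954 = 82300466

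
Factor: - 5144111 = -7^1*23^1*89^1*359^1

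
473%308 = 165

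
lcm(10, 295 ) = 590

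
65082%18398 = 9888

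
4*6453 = 25812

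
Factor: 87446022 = 2^1 * 3^1*37^1*393901^1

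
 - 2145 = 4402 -6547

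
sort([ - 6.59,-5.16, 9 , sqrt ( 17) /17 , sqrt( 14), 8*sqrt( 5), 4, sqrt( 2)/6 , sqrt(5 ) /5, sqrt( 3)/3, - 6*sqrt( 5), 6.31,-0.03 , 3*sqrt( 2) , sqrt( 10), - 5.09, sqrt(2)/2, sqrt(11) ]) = [ - 6*sqrt(5 ), - 6.59, - 5.16, - 5.09,- 0.03, sqrt( 2) /6, sqrt( 17 ) /17, sqrt( 5) /5,  sqrt( 3 ) /3, sqrt(2)/2, sqrt( 10),sqrt( 11 ), sqrt (14), 4, 3*sqrt(2),6.31,9 , 8*sqrt( 5 )]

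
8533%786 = 673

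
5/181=5/181 = 0.03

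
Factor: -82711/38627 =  - 773/361 = -19^(-2)*773^1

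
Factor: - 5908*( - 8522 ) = 50347976  =  2^3*7^1*211^1*4261^1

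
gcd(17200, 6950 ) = 50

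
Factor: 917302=2^1 * 458651^1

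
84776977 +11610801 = 96387778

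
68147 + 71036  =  139183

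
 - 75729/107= -708  +  27/107=-707.75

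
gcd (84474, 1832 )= 2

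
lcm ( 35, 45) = 315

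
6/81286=3/40643 = 0.00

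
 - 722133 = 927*( - 779)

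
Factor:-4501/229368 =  - 2^( - 3 )*3^( - 1)*7^1*19^ ( - 1)*503^( - 1)*643^1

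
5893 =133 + 5760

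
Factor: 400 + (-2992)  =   - 2^5*3^4= -2592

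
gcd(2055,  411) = 411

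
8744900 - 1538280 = 7206620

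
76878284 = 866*88774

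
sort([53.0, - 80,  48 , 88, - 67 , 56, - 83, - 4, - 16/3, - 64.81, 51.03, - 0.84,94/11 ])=[ - 83, - 80, - 67 , - 64.81, - 16/3 , - 4, - 0.84, 94/11,48,51.03,53.0 , 56,88]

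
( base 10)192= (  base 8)300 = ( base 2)11000000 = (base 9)233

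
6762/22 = 3381/11 = 307.36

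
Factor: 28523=11^1*2593^1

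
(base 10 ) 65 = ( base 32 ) 21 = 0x41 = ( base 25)2F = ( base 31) 23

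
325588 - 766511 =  -440923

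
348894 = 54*6461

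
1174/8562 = 587/4281 = 0.14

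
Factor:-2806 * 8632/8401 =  - 2^4*13^1*23^1*31^( - 1 ) *61^1 * 83^1 * 271^ ( -1 ) = - 24221392/8401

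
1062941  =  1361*781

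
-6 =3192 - 3198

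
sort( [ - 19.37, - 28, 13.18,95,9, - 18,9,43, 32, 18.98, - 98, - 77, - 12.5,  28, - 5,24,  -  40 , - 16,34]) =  [ - 98, - 77,-40, - 28, - 19.37, -18, - 16, - 12.5, -5 , 9 , 9,13.18,18.98,24,28,32,34,  43, 95 ]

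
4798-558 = 4240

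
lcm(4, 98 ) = 196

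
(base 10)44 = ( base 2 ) 101100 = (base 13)35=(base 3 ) 1122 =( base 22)20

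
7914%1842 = 546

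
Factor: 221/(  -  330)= - 2^(-1) * 3^( - 1 ) * 5^ ( - 1)*11^ (-1 )*13^1*17^1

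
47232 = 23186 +24046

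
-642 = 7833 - 8475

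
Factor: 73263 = 3^1*24421^1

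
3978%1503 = 972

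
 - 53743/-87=53743/87 = 617.74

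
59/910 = 59/910 = 0.06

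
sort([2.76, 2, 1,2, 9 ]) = [1,2,2, 2.76,9 ]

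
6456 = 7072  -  616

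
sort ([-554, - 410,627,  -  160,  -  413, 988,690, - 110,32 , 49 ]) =[ - 554 ,-413, - 410,  -  160, - 110, 32,49, 627, 690,988]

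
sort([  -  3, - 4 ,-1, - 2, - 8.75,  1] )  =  [ - 8.75, - 4 , - 3, - 2, -1, 1]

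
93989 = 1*93989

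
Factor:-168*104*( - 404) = 7058688 = 2^8*3^1 * 7^1*13^1*101^1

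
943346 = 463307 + 480039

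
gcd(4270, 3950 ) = 10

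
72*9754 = 702288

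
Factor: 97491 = 3^1*32497^1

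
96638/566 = 48319/283= 170.74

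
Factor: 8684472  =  2^3*3^1*47^1*7699^1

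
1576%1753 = 1576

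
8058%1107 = 309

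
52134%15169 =6627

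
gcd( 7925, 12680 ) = 1585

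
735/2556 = 245/852=   0.29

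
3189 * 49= 156261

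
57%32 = 25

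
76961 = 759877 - 682916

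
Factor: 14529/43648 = 2^( - 7)*3^1*11^ ( - 1) * 29^1*31^( - 1)*167^1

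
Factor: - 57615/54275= - 69/65= -3^1 * 5^( - 1)* 13^( - 1) * 23^1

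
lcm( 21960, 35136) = 175680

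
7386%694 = 446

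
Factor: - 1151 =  - 1151^1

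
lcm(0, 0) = 0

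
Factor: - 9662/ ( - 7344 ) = 4831/3672 = 2^( - 3 )*3^( - 3 ) * 17^( - 1)*4831^1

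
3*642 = 1926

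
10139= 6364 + 3775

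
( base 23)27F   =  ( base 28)1g2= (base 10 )1234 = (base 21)2gg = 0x4D2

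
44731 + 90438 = 135169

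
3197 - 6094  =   - 2897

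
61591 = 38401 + 23190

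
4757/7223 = 4757/7223 = 0.66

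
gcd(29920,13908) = 4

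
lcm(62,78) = 2418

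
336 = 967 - 631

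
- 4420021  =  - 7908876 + 3488855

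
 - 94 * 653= - 61382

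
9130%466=276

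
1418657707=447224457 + 971433250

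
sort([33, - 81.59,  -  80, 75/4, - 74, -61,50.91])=[ - 81.59, - 80, - 74 , - 61 , 75/4,33,50.91] 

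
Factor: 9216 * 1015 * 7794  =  72906946560 = 2^11*  3^4*5^1*7^1 * 29^1*433^1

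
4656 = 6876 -2220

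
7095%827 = 479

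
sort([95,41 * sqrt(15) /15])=[41*sqrt(15 ) /15,95]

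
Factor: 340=2^2*5^1*17^1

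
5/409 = 5/409 = 0.01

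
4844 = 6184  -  1340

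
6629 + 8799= 15428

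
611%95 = 41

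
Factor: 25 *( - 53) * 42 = - 2^1*3^1 * 5^2*7^1*53^1 = - 55650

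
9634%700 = 534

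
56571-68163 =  - 11592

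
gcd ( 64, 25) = 1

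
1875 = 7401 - 5526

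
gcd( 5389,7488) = 1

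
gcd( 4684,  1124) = 4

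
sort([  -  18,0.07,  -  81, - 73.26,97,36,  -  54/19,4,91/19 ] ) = [ - 81, - 73.26, - 18, - 54/19, 0.07,4,91/19,36, 97 ] 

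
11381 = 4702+6679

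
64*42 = 2688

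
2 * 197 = 394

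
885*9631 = 8523435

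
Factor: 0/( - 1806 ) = 0=0^1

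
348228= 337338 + 10890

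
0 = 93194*0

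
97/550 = 97/550= 0.18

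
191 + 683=874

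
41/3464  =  41/3464=0.01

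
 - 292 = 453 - 745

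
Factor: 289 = 17^2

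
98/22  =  49/11 = 4.45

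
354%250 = 104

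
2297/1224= 2297/1224 = 1.88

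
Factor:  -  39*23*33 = - 3^2 * 11^1 * 13^1*23^1 =- 29601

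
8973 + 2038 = 11011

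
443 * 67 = 29681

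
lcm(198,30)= 990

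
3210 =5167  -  1957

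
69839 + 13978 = 83817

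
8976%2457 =1605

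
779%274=231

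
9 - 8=1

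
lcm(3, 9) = 9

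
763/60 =763/60 = 12.72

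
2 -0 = 2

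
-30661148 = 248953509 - 279614657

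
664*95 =63080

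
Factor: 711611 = 349^1*2039^1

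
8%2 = 0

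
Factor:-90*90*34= - 2^3*3^4*5^2  *  17^1 = - 275400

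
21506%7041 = 383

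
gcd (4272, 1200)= 48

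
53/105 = 53/105  =  0.50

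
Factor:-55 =-5^1*11^1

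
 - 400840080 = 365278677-766118757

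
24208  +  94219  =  118427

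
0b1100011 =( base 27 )3i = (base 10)99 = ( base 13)78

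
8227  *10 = 82270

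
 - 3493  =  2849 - 6342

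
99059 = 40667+58392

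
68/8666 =34/4333 = 0.01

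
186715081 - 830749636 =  - 644034555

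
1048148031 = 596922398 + 451225633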